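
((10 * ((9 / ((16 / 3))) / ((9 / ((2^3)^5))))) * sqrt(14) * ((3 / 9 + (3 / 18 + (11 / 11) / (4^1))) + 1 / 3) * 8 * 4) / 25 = 425984 * sqrt(14) / 5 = 318777.24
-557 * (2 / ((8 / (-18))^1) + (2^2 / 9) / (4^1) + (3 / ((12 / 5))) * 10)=-40661 / 9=-4517.89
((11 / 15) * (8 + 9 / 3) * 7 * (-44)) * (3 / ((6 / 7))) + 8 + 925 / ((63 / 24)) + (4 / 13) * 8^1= -3791526 / 455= -8333.02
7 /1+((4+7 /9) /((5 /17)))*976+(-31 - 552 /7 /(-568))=354053977 /22365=15830.72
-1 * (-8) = 8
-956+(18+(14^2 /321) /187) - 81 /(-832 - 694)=-85916766193 /91601202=-937.94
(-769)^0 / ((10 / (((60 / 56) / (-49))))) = -3 / 1372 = -0.00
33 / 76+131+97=17361 / 76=228.43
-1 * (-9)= 9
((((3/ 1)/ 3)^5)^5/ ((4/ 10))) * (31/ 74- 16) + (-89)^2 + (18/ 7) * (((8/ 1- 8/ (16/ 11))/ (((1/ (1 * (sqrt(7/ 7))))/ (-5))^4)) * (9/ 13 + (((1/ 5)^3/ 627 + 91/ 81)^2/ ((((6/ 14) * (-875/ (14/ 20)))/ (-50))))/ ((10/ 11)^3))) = 1876344614590333549/ 166141879312500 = 11293.63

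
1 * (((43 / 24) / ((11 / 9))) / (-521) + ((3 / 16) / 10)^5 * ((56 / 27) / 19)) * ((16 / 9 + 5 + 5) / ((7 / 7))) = -70944352021397 / 2140844851200000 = -0.03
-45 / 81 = -5 / 9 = -0.56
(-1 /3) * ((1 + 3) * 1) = -4 /3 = -1.33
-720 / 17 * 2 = -1440 / 17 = -84.71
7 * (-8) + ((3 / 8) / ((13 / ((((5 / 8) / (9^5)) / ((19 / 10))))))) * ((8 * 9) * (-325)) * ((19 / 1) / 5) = -490013 / 8748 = -56.01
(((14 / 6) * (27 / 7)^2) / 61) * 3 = 729 / 427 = 1.71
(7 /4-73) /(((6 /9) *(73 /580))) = -123975 /146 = -849.14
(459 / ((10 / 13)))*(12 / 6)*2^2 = 23868 / 5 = 4773.60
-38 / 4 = -19 / 2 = -9.50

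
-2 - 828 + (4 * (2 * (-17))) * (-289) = 38474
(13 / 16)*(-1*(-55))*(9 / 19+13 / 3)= 97955 / 456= 214.81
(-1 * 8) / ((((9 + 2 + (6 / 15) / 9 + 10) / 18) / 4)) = -25920 / 947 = -27.37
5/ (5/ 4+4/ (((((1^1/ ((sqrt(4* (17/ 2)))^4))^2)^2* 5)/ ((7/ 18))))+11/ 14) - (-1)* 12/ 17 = 8400374528768664/ 11900530582270549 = 0.71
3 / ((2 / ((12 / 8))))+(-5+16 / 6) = -1 / 12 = -0.08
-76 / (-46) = 38 / 23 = 1.65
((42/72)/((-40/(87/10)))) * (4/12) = -203/4800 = -0.04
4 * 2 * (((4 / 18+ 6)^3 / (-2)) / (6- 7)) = 702464 / 729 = 963.60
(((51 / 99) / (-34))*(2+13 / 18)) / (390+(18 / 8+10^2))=-49 / 584793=-0.00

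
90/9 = 10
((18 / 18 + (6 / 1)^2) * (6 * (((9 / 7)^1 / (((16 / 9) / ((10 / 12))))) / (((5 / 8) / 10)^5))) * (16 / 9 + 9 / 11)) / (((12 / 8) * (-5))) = -3739090944 / 77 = -48559622.65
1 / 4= 0.25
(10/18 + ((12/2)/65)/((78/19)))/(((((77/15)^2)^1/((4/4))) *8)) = 785/286286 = 0.00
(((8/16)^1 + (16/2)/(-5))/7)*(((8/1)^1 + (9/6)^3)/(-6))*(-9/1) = -429/160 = -2.68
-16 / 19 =-0.84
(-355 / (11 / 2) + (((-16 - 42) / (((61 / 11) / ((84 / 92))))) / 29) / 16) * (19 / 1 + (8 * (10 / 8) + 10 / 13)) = -3085001847 / 1605032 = -1922.08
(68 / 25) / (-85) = -4 / 125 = -0.03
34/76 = 17/38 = 0.45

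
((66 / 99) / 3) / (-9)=-2 / 81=-0.02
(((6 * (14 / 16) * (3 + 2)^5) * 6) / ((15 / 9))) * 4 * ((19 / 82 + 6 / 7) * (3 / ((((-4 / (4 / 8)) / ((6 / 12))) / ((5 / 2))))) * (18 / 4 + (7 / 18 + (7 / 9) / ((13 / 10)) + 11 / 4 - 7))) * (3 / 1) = -30533203125 / 68224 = -447543.43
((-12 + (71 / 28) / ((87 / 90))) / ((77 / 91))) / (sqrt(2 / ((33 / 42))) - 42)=49491*sqrt(77) / 43266608 + 148473 / 561904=0.27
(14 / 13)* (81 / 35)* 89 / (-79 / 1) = -2.81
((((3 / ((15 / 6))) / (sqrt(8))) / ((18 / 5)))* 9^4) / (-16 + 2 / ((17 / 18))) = -37179* sqrt(2) / 944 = -55.70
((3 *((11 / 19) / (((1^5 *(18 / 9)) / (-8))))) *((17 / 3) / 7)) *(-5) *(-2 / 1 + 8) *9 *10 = 2019600 / 133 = 15184.96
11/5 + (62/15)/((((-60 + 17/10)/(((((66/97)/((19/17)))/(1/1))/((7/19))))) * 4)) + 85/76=44979087/13675060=3.29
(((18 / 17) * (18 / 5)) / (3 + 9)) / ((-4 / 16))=-108 / 85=-1.27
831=831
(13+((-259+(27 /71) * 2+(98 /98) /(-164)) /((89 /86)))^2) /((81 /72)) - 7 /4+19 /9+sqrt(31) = sqrt(31)+44593254222324407 /805463138892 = 55369.06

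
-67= -67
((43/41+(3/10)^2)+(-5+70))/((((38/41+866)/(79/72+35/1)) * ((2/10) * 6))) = 704768231/307100160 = 2.29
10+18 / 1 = 28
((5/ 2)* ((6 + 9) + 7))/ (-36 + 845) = 55/ 809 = 0.07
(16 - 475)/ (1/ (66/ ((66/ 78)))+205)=-35802/ 15991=-2.24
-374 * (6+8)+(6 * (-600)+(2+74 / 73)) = -8832.99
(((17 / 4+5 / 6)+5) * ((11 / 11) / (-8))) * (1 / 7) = -121 / 672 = -0.18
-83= -83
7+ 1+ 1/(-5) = 39/5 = 7.80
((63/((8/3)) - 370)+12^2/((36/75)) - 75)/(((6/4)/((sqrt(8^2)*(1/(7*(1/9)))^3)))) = -1375.82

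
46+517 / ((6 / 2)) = 655 / 3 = 218.33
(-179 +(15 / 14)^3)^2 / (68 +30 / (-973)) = 33075024368539 / 71136904832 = 464.95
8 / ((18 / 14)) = 56 / 9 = 6.22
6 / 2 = 3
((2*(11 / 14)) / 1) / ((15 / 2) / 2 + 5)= 44 / 245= 0.18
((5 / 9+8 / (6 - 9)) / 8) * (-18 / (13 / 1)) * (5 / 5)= 19 / 52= 0.37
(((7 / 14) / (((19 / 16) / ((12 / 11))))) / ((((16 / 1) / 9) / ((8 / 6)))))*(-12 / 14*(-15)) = 4.43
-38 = -38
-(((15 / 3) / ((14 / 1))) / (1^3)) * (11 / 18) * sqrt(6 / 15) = -11 * sqrt(10) / 252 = -0.14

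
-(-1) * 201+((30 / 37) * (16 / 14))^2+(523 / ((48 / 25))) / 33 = 22325839579 / 106256304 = 210.11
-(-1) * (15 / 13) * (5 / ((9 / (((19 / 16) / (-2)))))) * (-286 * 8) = 5225 / 6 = 870.83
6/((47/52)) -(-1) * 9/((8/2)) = 1671/188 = 8.89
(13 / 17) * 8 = 6.12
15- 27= -12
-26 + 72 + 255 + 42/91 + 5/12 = 47093/156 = 301.88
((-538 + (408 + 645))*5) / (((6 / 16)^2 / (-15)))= -824000 / 3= -274666.67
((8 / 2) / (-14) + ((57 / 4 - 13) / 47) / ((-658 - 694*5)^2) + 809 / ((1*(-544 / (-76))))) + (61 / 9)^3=13095832685007427 / 30879425138688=424.10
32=32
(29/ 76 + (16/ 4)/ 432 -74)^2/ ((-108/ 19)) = -5703723529/ 5983632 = -953.22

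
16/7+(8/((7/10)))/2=8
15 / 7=2.14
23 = 23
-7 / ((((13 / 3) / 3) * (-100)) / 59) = 2.86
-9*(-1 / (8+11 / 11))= 1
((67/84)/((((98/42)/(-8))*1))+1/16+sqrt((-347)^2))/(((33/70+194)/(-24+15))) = -12147885/762328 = -15.94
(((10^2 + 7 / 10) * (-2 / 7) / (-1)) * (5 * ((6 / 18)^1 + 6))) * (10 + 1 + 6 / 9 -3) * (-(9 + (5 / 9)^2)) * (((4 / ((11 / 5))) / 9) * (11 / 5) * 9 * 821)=-1231773662288 / 5103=-241382257.94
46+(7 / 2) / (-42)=45.92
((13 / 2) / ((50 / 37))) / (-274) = -481 / 27400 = -0.02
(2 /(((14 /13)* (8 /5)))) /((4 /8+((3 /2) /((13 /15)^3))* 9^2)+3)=142805 /23394112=0.01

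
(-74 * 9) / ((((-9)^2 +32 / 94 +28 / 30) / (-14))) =6573420 / 58003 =113.33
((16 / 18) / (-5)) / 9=-8 / 405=-0.02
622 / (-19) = -622 / 19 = -32.74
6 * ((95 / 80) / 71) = 57 / 568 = 0.10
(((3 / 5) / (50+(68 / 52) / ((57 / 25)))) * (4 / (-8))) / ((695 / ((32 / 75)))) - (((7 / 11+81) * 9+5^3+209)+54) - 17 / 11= -1124.27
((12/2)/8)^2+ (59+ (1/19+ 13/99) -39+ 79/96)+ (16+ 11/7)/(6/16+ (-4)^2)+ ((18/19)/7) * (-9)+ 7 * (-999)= -384803534069/55196064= -6971.58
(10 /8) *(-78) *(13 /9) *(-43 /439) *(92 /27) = 1671410 /35559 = 47.00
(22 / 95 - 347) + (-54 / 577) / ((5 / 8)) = -19016319 / 54815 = -346.92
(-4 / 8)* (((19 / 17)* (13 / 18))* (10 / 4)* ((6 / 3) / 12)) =-1235 / 7344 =-0.17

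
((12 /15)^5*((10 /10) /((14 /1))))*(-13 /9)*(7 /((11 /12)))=-26624 /103125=-0.26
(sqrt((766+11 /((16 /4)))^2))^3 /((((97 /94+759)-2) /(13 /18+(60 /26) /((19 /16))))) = 359894908471875 /225279808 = 1597546.23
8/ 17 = 0.47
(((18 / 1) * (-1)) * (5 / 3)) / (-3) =10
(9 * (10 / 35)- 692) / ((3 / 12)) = -19304 / 7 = -2757.71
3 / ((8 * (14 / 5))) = 15 / 112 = 0.13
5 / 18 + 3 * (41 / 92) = 1337 / 828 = 1.61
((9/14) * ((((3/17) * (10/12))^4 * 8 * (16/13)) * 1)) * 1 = 22500/7600411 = 0.00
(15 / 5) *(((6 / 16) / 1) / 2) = 9 / 16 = 0.56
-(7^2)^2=-2401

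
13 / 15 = 0.87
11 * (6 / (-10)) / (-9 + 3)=11 / 10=1.10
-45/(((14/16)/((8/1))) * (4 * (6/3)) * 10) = -5.14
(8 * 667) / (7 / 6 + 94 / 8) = 64032 / 155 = 413.11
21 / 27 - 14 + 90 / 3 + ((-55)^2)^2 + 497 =82360249 / 9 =9151138.78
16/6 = 8/3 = 2.67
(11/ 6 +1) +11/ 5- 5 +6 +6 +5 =511/ 30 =17.03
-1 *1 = -1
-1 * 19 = -19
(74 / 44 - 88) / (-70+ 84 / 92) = 43677 / 34958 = 1.25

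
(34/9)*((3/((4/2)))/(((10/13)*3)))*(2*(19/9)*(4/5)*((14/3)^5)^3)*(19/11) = 49645512926791268171776/319621903425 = 155325753319.16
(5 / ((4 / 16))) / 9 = 20 / 9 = 2.22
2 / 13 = 0.15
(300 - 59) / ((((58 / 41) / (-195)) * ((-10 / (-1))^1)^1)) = -385359 / 116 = -3322.06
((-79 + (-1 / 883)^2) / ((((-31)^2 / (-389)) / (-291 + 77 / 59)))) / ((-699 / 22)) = 3003256342818160 / 10300367680363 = 291.57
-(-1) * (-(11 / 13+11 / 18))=-341 / 234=-1.46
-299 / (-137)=299 / 137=2.18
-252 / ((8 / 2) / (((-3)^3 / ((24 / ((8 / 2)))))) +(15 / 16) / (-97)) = 502848 / 1793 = 280.45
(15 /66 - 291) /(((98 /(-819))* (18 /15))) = 1247415 /616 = 2025.02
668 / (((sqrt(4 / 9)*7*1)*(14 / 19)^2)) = 180861 / 686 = 263.65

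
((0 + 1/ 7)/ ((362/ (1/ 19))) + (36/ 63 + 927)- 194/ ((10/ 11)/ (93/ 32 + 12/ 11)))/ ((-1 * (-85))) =0.88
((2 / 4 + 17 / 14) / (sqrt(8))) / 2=3*sqrt(2) / 14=0.30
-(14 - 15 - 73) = 74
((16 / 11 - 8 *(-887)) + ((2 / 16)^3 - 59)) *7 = 277484109 / 5632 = 49269.20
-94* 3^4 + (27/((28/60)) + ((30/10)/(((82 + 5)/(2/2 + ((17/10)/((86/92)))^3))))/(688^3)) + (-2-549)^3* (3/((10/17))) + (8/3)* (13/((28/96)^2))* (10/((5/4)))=-853153466.16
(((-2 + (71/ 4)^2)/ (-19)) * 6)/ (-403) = 15027/ 61256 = 0.25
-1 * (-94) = 94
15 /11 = 1.36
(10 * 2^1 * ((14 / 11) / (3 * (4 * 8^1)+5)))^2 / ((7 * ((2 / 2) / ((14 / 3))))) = 156800 / 3702963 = 0.04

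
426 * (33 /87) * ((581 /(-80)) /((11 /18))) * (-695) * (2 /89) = 29991.28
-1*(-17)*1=17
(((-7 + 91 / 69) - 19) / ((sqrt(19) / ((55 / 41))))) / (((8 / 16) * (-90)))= 18733 * sqrt(19) / 483759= 0.17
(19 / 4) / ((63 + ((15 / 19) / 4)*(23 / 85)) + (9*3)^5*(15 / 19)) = 6137 / 14635966605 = 0.00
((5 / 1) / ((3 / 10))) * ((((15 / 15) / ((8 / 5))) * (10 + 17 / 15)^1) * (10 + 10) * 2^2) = 83500 / 9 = 9277.78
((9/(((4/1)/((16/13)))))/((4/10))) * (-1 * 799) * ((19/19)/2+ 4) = -323595/13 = -24891.92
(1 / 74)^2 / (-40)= -1 / 219040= -0.00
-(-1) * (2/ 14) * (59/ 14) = 59/ 98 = 0.60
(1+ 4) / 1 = 5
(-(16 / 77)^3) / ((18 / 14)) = -4096 / 586971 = -0.01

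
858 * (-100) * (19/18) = -271700/3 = -90566.67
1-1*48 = -47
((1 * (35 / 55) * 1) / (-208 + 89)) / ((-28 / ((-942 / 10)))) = -471 / 26180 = -0.02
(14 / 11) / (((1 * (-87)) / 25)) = -350 / 957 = -0.37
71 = 71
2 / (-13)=-2 / 13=-0.15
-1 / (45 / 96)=-2.13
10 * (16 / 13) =160 / 13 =12.31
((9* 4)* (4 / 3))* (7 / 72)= 14 / 3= 4.67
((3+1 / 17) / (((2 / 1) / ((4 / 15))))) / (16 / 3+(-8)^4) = 13 / 130730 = 0.00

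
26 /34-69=-1160 /17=-68.24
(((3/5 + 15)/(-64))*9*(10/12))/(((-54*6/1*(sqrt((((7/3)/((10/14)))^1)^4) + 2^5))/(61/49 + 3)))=4225/7527184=0.00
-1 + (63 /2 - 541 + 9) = -1003 /2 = -501.50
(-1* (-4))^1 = 4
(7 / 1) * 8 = 56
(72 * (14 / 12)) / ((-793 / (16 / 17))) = -0.10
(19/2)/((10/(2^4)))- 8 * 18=-644/5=-128.80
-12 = -12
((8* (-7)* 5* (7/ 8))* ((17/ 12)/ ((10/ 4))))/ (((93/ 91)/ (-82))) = 3107923/ 279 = 11139.51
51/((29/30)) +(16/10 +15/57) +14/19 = 8027/145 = 55.36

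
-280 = -280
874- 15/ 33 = 9609/ 11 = 873.55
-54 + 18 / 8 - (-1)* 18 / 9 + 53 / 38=-3675 / 76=-48.36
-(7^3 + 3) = -346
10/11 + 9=109/11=9.91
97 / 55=1.76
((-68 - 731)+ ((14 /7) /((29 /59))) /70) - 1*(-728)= -72006 /1015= -70.94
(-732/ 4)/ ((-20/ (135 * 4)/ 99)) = 489159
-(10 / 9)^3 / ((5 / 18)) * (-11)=4400 / 81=54.32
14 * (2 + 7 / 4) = 105 / 2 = 52.50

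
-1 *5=-5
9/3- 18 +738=723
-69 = -69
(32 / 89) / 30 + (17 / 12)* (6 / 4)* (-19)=-431077 / 10680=-40.36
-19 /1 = -19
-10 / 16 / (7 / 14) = -5 / 4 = -1.25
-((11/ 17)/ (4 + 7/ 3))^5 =-39135393/ 3515706497843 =-0.00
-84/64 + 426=424.69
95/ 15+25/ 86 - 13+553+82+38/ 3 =55151/ 86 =641.29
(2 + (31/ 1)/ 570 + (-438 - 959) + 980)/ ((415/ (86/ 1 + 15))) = -23888419/ 236550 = -100.99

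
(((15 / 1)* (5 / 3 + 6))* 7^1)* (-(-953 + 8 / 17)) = 13035365 / 17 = 766786.18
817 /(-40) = -20.42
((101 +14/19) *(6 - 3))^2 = 33628401/361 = 93153.47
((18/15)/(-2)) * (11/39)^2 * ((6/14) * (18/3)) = -726/5915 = -0.12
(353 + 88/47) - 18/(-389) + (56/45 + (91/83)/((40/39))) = 39030889027/109259208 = 357.23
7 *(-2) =-14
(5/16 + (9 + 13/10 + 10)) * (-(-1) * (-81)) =-1669.61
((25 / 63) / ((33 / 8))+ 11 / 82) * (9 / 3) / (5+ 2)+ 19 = 7597127 / 397782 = 19.10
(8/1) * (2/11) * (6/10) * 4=192/55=3.49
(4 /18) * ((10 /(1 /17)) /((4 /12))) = 340 /3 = 113.33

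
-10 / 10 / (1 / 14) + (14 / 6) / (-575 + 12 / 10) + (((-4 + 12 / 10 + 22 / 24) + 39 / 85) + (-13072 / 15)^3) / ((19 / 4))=-22935701202237764 / 164608875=-139334535.89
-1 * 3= -3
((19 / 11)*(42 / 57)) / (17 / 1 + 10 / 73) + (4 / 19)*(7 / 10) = 289744 / 1307295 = 0.22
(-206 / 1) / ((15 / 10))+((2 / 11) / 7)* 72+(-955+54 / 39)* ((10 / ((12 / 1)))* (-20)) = 47321654 / 3003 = 15758.13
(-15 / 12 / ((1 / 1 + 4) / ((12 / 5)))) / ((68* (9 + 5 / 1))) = -3 / 4760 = -0.00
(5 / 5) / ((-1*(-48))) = 0.02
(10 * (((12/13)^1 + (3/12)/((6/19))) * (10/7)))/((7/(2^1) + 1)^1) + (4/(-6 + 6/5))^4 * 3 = 270875/39312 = 6.89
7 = 7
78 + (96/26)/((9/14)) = 83.74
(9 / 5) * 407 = 3663 / 5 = 732.60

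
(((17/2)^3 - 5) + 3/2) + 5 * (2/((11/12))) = 54695/88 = 621.53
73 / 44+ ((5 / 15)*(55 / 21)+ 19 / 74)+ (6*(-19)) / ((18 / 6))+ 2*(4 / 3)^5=-74168657 / 2769228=-26.78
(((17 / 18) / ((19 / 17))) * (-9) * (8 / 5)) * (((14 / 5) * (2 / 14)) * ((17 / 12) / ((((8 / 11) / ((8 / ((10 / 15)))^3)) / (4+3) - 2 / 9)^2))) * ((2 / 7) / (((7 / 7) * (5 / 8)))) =-2070934677504 / 32425934375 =-63.87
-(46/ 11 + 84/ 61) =-3730/ 671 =-5.56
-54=-54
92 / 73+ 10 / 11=1742 / 803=2.17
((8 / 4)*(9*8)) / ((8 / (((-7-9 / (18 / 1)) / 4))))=-135 / 4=-33.75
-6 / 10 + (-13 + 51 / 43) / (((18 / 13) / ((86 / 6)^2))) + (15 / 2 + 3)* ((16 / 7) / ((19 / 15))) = -13347487 / 7695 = -1734.57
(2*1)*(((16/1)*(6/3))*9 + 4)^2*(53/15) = 602532.27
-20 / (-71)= 20 / 71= 0.28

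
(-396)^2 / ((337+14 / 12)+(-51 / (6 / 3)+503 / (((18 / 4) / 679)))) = 2.06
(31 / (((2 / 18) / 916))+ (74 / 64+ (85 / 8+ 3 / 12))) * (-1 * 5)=-1277880.16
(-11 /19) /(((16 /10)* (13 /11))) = -605 /1976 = -0.31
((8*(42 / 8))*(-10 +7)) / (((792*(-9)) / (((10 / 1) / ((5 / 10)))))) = 35 / 99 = 0.35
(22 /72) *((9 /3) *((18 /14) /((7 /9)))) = 297 /196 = 1.52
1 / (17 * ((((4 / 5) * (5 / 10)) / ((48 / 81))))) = 40 / 459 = 0.09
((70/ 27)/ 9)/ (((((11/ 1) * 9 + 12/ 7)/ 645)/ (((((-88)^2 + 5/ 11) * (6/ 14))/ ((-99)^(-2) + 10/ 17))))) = 47950332430/ 4607269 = 10407.54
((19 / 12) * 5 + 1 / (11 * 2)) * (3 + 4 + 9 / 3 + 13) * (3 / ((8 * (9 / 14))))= 169211 / 1584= 106.83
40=40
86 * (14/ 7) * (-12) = -2064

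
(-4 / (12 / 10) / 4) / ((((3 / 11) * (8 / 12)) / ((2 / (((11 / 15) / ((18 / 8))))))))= -225 / 8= -28.12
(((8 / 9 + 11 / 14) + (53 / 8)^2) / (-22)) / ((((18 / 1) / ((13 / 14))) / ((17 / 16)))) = -40601899 / 357654528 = -0.11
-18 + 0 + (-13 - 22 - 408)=-461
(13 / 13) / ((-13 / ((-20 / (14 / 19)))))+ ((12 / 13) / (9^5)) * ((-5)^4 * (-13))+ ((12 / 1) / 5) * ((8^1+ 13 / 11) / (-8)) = -156369659 / 197026830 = -0.79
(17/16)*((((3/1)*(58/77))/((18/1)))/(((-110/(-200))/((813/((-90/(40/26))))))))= -668015/198198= -3.37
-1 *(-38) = 38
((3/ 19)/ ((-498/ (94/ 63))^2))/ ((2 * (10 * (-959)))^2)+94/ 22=26946800242583607899/ 6306697929115306800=4.27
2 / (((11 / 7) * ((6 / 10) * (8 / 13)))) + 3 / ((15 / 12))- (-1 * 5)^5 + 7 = 2070979 / 660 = 3137.85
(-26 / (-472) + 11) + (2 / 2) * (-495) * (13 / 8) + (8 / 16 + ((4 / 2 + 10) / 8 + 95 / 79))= -29461897 / 37288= -790.12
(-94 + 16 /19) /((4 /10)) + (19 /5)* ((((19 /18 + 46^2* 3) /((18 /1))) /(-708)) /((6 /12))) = -43710257 /184680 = -236.68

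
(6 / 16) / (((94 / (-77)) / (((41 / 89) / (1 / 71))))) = -672441 / 66928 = -10.05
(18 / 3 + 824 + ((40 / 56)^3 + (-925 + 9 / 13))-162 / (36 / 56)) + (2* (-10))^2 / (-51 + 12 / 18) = -353.89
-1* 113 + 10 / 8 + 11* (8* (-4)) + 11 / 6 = -5543 / 12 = -461.92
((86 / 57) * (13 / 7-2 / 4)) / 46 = 43 / 966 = 0.04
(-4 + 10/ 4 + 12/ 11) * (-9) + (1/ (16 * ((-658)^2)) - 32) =-2157892565/ 76201664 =-28.32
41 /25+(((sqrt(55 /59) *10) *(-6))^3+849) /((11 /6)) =127801 /275 - 6480000 *sqrt(3245) /3481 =-105577.37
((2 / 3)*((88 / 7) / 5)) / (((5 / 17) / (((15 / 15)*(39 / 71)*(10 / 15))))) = 77792 / 37275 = 2.09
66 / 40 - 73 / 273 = 7549 / 5460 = 1.38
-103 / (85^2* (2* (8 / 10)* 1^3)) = -103 / 11560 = -0.01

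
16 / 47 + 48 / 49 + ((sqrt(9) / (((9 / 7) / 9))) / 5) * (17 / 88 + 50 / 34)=8.31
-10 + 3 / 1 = -7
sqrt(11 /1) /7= sqrt(11) /7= 0.47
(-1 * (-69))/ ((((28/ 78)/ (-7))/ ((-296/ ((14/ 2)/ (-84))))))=-4779216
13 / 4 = 3.25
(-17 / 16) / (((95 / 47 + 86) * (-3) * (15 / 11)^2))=96679 / 44679600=0.00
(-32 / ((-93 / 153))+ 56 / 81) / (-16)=-16741 / 5022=-3.33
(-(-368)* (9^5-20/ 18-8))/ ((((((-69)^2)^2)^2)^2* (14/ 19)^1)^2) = 767282396/ 1336231350930908273389298953055164662576678841498370488119087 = 0.00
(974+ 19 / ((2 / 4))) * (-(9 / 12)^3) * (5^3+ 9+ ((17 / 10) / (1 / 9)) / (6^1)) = -18655461 / 320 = -58298.32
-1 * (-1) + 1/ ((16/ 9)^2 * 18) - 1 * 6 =-2551/ 512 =-4.98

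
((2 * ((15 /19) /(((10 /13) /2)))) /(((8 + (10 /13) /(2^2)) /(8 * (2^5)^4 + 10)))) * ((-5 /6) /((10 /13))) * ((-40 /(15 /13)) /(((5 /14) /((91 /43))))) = 813957984056672 /870105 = 935470988.05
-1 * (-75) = 75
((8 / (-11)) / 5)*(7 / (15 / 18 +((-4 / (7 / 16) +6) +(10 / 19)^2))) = 0.50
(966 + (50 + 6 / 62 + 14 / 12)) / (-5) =-189211 / 930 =-203.45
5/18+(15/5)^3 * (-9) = -4369/18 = -242.72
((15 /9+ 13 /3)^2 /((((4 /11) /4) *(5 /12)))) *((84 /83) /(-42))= -9504 /415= -22.90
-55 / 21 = -2.62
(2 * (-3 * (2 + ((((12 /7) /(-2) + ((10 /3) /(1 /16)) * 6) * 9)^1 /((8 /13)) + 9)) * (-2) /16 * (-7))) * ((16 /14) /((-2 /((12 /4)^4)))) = 31832271 /28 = 1136866.82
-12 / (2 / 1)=-6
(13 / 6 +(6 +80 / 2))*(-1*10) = -1445 / 3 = -481.67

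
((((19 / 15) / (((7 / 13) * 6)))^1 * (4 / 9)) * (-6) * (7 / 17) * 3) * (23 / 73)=-22724 / 55845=-0.41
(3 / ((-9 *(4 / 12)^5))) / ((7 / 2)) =-162 / 7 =-23.14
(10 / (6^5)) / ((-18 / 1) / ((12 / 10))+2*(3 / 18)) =-5 / 57024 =-0.00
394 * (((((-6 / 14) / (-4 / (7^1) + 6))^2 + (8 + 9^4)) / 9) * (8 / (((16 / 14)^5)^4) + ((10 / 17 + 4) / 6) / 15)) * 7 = 1217182.82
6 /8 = 3 /4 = 0.75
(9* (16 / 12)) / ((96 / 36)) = 9 / 2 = 4.50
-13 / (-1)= 13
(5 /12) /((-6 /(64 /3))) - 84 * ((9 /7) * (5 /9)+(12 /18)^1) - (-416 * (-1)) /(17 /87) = -1031108 /459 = -2246.42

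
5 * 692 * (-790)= -2733400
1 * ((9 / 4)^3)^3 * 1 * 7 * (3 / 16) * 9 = 73222472421 / 4194304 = 17457.60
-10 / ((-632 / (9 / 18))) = 5 / 632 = 0.01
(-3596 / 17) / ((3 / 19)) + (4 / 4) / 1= -68273 / 51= -1338.69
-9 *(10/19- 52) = 8802/19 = 463.26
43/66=0.65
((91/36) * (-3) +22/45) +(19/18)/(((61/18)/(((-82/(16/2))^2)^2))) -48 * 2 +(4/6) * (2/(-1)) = 2342642167/702720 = 3333.68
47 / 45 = 1.04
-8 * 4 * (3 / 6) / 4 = -4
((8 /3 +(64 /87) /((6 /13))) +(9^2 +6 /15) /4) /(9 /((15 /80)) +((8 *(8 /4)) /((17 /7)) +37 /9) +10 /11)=24023329 /58186180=0.41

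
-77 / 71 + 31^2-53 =64391 / 71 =906.92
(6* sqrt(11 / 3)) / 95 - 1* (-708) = 2* sqrt(33) / 95 + 708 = 708.12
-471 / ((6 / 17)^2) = -3781.08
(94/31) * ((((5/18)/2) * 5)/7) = 1175/3906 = 0.30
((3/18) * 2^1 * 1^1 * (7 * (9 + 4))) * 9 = 273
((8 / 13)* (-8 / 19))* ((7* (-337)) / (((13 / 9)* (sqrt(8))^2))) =169848 / 3211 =52.90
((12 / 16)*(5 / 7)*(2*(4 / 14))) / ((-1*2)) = -15 / 98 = -0.15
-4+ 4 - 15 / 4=-3.75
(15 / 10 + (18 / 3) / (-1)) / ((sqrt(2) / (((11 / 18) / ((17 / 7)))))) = -77*sqrt(2) / 136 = -0.80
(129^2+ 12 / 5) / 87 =27739 / 145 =191.30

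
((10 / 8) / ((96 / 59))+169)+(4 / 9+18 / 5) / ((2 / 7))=1059401 / 5760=183.92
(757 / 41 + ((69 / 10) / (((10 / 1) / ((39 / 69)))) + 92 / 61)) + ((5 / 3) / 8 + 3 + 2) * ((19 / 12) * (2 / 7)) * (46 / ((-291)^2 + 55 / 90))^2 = 20.36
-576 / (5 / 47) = -5414.40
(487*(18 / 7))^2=76842756 / 49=1568219.51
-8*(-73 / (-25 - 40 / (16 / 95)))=-1168 / 525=-2.22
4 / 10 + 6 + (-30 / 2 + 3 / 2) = -71 / 10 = -7.10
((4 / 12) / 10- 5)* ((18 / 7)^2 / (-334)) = 0.10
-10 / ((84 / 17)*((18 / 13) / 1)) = -1105 / 756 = -1.46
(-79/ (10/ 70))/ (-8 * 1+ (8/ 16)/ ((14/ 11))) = 15484/ 213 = 72.69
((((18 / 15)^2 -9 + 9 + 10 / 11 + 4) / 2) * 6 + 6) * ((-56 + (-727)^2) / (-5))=-2647361.47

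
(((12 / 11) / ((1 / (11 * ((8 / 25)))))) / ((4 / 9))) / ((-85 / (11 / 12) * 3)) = -66 / 2125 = -0.03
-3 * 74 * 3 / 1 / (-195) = 222 / 65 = 3.42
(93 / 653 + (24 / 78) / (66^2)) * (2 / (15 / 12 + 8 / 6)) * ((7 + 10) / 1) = 179146544 / 95526717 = 1.88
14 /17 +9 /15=121 /85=1.42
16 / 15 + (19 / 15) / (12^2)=2323 / 2160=1.08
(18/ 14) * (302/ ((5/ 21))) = 8154/ 5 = 1630.80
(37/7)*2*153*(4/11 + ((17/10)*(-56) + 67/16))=-451583631/3080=-146618.06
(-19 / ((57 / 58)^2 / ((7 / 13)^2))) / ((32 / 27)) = -123627 / 25688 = -4.81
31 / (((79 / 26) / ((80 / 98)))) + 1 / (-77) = 354087 / 42581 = 8.32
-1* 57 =-57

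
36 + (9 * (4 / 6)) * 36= 252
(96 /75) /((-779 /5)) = -32 /3895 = -0.01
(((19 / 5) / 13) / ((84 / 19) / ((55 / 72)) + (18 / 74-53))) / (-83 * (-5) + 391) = -0.00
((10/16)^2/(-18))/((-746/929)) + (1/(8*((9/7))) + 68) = 68.12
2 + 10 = 12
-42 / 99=-14 / 33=-0.42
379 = 379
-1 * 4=-4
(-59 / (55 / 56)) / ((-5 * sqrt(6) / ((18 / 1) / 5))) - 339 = -339 + 9912 * sqrt(6) / 1375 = -321.34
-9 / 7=-1.29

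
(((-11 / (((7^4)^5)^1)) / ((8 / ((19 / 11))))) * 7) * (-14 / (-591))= -19 / 3849569745460301436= -0.00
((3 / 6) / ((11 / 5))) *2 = 5 / 11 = 0.45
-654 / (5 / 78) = -51012 / 5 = -10202.40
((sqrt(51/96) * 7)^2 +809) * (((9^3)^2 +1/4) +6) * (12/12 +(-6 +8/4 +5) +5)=397622455083/128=3106425430.34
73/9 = 8.11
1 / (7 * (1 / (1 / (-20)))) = -0.01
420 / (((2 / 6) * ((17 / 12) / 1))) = 889.41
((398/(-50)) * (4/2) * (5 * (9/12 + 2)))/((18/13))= -28457/180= -158.09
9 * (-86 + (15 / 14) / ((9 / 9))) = -10701 / 14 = -764.36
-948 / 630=-158 / 105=-1.50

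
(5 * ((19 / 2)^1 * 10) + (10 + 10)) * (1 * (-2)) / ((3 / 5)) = -1650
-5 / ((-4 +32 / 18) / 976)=2196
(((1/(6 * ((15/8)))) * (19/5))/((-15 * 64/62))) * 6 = -589/4500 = -0.13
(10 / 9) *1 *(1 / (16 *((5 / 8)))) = 1 / 9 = 0.11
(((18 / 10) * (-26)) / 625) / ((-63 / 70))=52 / 625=0.08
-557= -557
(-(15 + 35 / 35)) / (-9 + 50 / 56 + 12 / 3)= 448 / 115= 3.90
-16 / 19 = -0.84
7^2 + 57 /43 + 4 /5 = 10992 /215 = 51.13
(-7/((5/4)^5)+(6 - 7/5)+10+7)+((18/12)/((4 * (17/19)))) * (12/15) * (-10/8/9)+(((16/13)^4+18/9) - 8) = 566412979441/36415275000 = 15.55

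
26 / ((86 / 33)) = 429 / 43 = 9.98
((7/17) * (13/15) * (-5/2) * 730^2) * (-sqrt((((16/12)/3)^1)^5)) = 775902400/12393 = 62608.12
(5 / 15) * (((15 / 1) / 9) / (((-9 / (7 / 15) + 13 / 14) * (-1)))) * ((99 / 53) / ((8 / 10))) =1925 / 27242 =0.07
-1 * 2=-2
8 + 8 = 16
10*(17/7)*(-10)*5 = -8500/7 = -1214.29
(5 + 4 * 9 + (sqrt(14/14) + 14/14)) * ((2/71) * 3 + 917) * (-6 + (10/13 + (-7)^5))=-611934383181/923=-662984163.79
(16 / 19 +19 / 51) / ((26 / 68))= 2354 / 741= 3.18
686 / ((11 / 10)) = 6860 / 11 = 623.64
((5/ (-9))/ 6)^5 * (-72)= 0.00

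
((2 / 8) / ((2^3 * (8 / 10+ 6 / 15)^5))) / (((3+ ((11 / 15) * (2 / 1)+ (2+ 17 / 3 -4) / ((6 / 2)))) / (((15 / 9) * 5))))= 390625 / 21233664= 0.02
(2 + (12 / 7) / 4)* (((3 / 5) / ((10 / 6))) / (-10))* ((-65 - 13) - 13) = 1989 / 250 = 7.96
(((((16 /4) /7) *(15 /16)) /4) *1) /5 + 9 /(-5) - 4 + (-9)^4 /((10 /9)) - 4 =3301271 /560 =5895.13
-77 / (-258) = 77 / 258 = 0.30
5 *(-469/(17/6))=-14070/17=-827.65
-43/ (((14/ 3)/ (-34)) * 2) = 2193/ 14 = 156.64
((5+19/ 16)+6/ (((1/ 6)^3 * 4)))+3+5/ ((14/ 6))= 37557/ 112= 335.33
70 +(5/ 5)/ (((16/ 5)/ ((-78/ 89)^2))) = 2225485/ 31684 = 70.24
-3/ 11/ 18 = -1/ 66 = -0.02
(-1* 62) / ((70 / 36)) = -1116 / 35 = -31.89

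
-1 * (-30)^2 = -900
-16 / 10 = -8 / 5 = -1.60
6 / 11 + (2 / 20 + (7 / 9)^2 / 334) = 481556 / 743985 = 0.65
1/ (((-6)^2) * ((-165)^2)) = 1/ 980100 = 0.00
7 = 7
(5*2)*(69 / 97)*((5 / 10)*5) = 1725 / 97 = 17.78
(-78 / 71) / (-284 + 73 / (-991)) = 25766 / 6662569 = 0.00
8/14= 4/7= 0.57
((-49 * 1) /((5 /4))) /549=-196 /2745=-0.07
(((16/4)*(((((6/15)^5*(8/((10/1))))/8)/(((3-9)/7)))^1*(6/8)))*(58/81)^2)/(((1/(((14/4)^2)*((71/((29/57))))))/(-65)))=1395524312/6834375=204.19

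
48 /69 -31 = -30.30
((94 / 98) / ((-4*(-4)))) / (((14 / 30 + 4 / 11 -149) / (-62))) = 240405 / 9583616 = 0.03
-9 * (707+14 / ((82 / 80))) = -265923 / 41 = -6485.93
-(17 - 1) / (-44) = 4 / 11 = 0.36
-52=-52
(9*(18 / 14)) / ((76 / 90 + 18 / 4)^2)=656100 / 1619527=0.41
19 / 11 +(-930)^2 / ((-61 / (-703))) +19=6688285608 / 671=9967638.76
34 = 34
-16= -16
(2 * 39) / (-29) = -78 / 29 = -2.69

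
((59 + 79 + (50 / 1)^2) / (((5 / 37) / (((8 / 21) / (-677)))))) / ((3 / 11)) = -8589328 / 213255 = -40.28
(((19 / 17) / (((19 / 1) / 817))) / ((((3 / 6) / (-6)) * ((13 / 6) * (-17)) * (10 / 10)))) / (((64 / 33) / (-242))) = -29360529 / 15028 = -1953.72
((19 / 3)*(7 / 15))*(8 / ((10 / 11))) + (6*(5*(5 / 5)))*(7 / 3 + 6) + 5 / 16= 994757 / 3600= 276.32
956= 956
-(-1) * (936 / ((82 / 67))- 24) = 30372 / 41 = 740.78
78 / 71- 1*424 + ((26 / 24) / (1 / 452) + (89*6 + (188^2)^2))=266079373531 / 213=1249198936.77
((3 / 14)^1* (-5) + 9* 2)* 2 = 237 / 7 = 33.86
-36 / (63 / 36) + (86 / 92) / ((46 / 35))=-294169 / 14812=-19.86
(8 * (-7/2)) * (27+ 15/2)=-966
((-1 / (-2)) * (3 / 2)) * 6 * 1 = 9 / 2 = 4.50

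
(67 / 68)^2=4489 / 4624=0.97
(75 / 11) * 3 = 225 / 11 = 20.45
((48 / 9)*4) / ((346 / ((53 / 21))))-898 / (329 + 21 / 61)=-40210913 / 15640065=-2.57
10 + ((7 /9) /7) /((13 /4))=1174 /117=10.03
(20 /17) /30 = 0.04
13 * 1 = 13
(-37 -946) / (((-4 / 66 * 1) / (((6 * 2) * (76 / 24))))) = 616341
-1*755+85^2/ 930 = -138985/ 186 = -747.23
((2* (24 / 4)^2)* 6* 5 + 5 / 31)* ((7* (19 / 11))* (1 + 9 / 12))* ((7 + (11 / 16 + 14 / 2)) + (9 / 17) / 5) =735664097 / 1088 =676161.85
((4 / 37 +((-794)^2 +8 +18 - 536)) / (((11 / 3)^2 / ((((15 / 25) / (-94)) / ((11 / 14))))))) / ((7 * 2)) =-314648091 / 11573045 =-27.19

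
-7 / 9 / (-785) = 7 / 7065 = 0.00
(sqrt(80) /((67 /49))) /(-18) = -0.36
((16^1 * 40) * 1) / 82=320 / 41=7.80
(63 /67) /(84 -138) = -0.02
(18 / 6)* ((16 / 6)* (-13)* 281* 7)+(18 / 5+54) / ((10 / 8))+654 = -5096698 / 25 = -203867.92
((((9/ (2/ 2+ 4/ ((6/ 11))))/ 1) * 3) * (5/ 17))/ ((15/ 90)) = 486/ 85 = 5.72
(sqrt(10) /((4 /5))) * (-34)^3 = -49130 * sqrt(10) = -155362.70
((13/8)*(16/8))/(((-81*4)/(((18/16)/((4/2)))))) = -13/2304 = -0.01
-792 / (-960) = 33 / 40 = 0.82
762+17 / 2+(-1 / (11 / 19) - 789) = -445 / 22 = -20.23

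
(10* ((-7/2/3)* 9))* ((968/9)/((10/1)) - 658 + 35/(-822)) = 55867343/822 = 67965.14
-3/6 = -1/2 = -0.50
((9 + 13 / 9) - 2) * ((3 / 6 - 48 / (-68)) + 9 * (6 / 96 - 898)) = -41758637 / 612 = -68233.07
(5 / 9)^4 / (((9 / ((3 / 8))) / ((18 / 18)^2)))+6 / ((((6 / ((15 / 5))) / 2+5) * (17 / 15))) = 2372585 / 2676888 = 0.89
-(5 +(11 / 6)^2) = -301 / 36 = -8.36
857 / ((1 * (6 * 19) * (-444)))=-857 / 50616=-0.02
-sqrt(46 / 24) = -sqrt(69) / 6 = -1.38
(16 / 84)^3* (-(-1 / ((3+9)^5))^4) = -1 / 554757051407126048538624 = -0.00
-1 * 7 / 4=-7 / 4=-1.75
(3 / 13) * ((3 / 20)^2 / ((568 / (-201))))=-5427 / 2953600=-0.00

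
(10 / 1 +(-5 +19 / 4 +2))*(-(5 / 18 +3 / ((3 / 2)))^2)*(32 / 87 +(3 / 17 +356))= -41662682303 / 1916784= -21735.72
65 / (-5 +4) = -65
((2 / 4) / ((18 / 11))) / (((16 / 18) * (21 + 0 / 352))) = 11 / 672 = 0.02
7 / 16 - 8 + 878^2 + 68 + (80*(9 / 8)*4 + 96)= 771400.44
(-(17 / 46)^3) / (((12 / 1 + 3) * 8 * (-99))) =4913 / 1156351680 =0.00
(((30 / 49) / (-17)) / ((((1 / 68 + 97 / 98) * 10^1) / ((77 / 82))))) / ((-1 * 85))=462 / 11664295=0.00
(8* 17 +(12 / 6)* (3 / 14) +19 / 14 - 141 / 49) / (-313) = -13221 / 30674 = -0.43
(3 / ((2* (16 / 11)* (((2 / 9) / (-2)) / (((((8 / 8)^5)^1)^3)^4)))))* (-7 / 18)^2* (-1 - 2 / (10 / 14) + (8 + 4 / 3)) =-44737 / 5760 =-7.77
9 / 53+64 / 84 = 1037 / 1113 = 0.93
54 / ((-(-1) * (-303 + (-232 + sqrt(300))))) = -0.10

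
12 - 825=-813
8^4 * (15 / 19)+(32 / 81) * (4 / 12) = 14930528 / 4617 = 3233.82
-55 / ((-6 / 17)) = 935 / 6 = 155.83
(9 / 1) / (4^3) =9 / 64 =0.14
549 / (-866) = -549 / 866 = -0.63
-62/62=-1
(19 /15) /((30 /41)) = 1.73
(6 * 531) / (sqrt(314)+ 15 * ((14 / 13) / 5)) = -869778 / 25651+ 269217 * sqrt(314) / 25651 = 152.07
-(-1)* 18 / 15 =6 / 5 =1.20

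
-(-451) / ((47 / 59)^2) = 1569931 / 2209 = 710.70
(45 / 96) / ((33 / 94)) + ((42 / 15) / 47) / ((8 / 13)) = 59229 / 41360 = 1.43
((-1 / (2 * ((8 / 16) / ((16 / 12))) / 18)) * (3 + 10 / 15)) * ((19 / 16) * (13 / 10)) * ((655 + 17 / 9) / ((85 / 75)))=-4015726 / 51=-78739.73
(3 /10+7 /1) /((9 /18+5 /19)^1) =1387 /145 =9.57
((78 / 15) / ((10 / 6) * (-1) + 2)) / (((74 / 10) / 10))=780 / 37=21.08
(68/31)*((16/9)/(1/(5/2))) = 9.75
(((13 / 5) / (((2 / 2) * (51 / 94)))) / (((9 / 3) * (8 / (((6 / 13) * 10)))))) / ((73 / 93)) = 1457 / 1241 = 1.17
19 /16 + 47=771 /16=48.19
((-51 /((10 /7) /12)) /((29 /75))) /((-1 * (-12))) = -5355 /58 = -92.33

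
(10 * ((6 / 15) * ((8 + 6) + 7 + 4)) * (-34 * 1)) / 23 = -3400 / 23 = -147.83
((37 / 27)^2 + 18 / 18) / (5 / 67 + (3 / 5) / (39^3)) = 772058755 / 20022876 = 38.56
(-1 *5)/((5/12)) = -12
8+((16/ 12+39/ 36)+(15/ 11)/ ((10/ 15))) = 1645/ 132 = 12.46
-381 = -381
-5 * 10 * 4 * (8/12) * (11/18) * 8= -17600/27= -651.85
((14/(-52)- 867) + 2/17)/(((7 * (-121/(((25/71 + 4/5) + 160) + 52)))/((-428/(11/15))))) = -1692690779358/13290277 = -127363.09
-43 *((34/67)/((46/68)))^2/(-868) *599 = 16.70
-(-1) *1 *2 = 2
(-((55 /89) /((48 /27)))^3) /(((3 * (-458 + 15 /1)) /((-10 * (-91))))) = 18395251875 /639592994816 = 0.03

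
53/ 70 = 0.76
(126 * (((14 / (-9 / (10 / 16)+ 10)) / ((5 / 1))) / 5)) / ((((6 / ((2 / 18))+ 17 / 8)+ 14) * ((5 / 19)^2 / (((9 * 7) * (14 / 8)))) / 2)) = -187220376 / 257125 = -728.13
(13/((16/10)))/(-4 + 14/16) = -13/5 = -2.60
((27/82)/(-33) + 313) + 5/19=5368533/17138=313.25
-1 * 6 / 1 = -6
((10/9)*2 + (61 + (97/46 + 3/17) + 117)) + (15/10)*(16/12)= 1298563/7038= 184.51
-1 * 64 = -64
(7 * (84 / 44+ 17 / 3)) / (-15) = -350 / 99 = -3.54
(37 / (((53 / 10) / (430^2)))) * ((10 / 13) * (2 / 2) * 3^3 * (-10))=-184715100000 / 689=-268091582.00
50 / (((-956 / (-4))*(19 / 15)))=750 / 4541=0.17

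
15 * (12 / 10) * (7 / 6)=21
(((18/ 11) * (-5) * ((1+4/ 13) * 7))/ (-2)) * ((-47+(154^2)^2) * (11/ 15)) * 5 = 1003970767065/ 13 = 77228520543.46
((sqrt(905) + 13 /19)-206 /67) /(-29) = 3043 /36917-sqrt(905) /29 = -0.95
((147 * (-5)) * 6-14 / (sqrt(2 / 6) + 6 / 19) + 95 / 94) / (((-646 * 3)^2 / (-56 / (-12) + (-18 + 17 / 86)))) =0.02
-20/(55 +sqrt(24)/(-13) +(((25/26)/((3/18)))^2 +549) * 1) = -72805876/2319900269 - 17576 * sqrt(6)/2319900269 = -0.03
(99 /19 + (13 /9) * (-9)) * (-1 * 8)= 1184 /19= 62.32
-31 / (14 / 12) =-186 / 7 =-26.57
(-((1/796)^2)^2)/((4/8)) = -1/200734617728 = -0.00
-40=-40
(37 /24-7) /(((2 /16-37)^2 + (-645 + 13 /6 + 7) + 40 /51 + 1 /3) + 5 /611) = -10885576 /1445986313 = -0.01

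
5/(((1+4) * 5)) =1/5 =0.20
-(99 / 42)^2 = -1089 / 196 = -5.56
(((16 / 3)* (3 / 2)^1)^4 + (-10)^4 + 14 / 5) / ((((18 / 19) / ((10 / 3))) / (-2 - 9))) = -4911082 / 9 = -545675.78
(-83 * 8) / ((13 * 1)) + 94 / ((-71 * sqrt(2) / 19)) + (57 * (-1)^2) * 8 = 5264 / 13 - 893 * sqrt(2) / 71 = 387.14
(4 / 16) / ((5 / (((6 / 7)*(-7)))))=-3 / 10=-0.30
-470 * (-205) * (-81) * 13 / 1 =-101456550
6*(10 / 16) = 15 / 4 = 3.75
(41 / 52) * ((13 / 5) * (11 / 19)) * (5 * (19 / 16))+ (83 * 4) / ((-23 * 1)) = -10875 / 1472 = -7.39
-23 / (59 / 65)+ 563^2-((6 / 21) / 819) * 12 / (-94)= 1679548799528 / 5299203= 316943.66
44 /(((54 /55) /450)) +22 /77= 423506 /21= 20166.95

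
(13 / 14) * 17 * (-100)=-11050 / 7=-1578.57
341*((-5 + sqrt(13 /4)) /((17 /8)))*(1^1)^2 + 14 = -13402 /17 + 1364*sqrt(13) /17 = -499.06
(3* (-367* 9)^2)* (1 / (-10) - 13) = -4287554937 / 10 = -428755493.70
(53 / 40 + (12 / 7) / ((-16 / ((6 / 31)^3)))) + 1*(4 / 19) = 243239559 / 158488120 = 1.53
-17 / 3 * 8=-136 / 3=-45.33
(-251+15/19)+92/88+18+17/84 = -4054781/17556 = -230.96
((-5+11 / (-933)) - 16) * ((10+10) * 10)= -3920800 / 933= -4202.36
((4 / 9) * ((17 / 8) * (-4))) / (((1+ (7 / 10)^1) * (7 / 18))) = -40 / 7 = -5.71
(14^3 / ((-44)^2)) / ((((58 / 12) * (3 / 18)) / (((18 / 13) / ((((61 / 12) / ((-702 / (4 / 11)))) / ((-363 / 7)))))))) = 84873096 / 1769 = 47978.01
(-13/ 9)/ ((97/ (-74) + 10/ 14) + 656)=-6734/ 3055491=-0.00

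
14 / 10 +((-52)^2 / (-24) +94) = -259 / 15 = -17.27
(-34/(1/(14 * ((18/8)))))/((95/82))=-87822/95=-924.44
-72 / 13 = -5.54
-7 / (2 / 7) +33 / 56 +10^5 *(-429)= -2402401339 / 56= -42900023.91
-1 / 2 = -0.50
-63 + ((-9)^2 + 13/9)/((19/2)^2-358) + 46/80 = -3455329/55080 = -62.73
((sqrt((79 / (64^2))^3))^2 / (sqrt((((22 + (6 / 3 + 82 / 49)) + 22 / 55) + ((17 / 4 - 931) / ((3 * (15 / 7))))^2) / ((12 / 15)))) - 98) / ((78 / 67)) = -3283 / 39 + 693705873 * sqrt(165177868445) / 7378108847140359897088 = -84.18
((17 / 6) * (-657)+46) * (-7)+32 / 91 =2313011 / 182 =12708.85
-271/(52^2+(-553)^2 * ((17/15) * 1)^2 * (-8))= 60975/706422008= 0.00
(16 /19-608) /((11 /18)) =-993.53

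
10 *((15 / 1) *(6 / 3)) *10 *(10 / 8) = 3750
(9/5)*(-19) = -171/5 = -34.20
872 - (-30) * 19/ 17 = 15394/ 17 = 905.53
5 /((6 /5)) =25 /6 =4.17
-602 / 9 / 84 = -43 / 54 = -0.80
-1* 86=-86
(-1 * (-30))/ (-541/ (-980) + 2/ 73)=2146200/ 41453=51.77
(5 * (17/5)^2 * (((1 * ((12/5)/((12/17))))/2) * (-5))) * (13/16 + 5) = -456909/160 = -2855.68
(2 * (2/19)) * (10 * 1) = 40/19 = 2.11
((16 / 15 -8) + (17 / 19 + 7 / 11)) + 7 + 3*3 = 33224 / 3135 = 10.60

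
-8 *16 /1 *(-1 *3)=384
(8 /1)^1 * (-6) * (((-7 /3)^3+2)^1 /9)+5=5029 /81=62.09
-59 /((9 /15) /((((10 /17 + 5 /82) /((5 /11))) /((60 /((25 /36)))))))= -2936725 /1806624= -1.63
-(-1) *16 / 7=16 / 7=2.29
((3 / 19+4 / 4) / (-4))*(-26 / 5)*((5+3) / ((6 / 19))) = 572 / 15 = 38.13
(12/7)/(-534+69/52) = -208/64631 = -0.00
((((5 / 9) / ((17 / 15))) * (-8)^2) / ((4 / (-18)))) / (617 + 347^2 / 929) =-1114800 / 5895617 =-0.19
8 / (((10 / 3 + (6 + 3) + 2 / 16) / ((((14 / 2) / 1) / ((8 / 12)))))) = 2016 / 299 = 6.74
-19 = -19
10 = 10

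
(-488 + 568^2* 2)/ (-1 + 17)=80595/ 2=40297.50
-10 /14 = -5 /7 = -0.71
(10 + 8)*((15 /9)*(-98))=-2940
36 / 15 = 12 / 5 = 2.40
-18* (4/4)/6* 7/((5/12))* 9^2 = -20412/5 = -4082.40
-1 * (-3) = 3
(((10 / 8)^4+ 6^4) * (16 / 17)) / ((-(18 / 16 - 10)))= 19553 / 142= 137.70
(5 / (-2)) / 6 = -5 / 12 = -0.42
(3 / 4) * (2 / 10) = 3 / 20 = 0.15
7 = 7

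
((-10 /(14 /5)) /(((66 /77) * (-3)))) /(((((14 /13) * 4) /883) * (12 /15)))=1434875 /4032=355.87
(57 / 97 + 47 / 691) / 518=3139 / 2479999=0.00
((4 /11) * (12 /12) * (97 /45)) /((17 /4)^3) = 24832 /2431935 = 0.01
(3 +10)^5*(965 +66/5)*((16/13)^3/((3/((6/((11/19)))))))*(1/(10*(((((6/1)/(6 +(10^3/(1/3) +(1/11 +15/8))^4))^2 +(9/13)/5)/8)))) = 158686024796793035563854855029802166024634998780449161216/11741203737711418080121998458870654511472309455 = 13515311406.03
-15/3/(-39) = 5/39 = 0.13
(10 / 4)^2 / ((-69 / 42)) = -175 / 46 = -3.80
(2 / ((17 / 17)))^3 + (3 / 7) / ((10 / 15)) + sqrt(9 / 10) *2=3 *sqrt(10) / 5 + 121 / 14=10.54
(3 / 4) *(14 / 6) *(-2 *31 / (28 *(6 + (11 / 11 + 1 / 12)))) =-93 / 170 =-0.55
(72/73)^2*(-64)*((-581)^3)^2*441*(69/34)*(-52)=111446939793192762844965.10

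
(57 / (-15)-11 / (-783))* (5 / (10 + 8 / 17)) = -1.81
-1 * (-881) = 881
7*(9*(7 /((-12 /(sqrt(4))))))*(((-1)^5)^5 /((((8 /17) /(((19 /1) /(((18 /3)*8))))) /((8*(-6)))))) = -47481 /16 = -2967.56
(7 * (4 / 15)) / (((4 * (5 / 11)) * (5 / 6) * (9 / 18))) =308 / 125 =2.46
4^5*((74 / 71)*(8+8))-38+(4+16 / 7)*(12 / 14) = 59294926 / 3479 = 17043.67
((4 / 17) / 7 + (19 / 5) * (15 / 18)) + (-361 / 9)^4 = 4042093001053 / 1561518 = 2588566.38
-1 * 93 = -93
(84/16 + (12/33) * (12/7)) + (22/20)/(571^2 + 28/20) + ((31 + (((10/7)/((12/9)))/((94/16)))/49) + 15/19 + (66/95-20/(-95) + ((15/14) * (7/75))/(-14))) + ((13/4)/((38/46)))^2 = 112798429123940921/2087209036521840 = 54.04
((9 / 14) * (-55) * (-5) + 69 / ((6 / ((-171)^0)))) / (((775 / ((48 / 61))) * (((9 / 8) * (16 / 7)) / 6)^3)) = 2.43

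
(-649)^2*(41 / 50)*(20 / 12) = 17269241 / 30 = 575641.37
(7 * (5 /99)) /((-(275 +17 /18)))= -70 /54637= -0.00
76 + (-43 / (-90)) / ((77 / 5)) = 105379 / 1386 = 76.03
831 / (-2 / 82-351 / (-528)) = 5996496 / 4621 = 1297.66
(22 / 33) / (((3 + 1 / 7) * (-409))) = -7 / 13497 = -0.00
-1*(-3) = 3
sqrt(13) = 3.61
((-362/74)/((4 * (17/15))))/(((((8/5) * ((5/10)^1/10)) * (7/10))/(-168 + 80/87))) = 411096250/127687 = 3219.56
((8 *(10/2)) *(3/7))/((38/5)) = 300/133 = 2.26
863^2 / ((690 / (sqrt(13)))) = 744769 * sqrt(13) / 690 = 3891.74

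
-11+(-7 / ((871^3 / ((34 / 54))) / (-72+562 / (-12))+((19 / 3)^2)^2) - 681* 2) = -11902711545502066 / 8669127132101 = -1373.00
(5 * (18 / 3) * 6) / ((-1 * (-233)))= 180 / 233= 0.77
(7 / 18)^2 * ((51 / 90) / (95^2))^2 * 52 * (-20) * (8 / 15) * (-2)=2945488 / 4453312921875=0.00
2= 2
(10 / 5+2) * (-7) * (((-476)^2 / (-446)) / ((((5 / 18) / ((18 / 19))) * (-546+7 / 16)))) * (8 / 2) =-355.69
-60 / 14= -30 / 7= -4.29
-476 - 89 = -565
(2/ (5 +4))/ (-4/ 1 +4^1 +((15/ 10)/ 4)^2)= 1.58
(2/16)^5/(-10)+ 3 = 3.00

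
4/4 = 1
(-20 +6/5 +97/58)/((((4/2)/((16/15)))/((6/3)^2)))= -79472/2175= -36.54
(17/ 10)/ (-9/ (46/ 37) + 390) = 391/ 88035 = 0.00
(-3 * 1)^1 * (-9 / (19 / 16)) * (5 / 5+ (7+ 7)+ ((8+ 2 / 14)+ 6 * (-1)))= 389.77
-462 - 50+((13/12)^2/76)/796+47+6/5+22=-19243534771/43557120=-441.80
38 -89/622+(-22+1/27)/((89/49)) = 38509987/1494666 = 25.76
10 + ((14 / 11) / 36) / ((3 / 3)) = 1987 / 198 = 10.04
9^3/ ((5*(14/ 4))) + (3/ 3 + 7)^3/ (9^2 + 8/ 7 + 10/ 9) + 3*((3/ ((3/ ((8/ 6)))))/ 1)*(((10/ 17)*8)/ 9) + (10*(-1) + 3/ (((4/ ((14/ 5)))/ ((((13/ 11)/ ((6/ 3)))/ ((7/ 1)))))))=9905344369/ 247165380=40.08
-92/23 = -4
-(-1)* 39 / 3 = 13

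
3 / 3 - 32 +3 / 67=-2074 / 67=-30.96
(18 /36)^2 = 1 /4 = 0.25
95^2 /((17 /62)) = 559550 /17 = 32914.71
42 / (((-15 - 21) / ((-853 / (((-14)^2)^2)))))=853 / 32928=0.03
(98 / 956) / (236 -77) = 49 / 76002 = 0.00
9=9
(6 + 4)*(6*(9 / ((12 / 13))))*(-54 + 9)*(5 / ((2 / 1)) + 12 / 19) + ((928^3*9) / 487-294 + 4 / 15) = 4076821269449 / 277590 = 14686484.63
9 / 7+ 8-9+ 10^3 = 7002 / 7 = 1000.29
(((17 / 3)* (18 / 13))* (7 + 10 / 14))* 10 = 55080 / 91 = 605.27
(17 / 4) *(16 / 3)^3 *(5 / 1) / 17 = 189.63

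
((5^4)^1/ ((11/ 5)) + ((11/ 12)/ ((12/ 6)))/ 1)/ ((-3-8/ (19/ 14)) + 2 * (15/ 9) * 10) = 1427299/ 122584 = 11.64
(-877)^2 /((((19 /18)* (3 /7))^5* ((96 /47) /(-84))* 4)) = -1033454970431541 /2476099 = -417372233.68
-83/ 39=-2.13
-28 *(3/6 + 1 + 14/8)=-91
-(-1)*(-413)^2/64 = 170569/64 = 2665.14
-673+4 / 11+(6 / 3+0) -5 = -7432 / 11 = -675.64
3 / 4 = 0.75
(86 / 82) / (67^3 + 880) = 43 / 12367363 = 0.00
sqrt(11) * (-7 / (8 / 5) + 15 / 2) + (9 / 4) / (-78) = -3 / 104 + 25 * sqrt(11) / 8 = 10.34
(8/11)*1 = 8/11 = 0.73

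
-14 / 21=-2 / 3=-0.67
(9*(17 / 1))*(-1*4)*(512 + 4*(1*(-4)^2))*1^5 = -352512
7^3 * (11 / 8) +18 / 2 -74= 3253 / 8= 406.62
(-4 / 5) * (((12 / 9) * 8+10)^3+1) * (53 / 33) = -10106252 / 891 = -11342.59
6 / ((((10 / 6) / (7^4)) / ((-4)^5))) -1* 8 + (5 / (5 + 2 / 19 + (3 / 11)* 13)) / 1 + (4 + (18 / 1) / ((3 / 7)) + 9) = -80013029351 / 9040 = -8850998.82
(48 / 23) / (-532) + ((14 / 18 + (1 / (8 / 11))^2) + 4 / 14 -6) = -5373709 / 1761984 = -3.05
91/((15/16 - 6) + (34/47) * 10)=68432/1633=41.91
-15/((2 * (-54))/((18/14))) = 5/28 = 0.18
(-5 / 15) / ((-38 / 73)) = 0.64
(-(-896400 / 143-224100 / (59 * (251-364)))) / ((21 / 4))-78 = 7405123974 / 6673667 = 1109.60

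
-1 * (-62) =62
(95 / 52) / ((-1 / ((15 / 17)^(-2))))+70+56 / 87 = 4634641 / 67860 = 68.30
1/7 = 0.14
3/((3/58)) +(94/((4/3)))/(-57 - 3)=2273/40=56.82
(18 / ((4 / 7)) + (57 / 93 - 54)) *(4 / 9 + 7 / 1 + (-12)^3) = 21013145 / 558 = 37657.97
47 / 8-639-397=-8241 / 8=-1030.12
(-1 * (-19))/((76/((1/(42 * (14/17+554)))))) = 17/1584576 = 0.00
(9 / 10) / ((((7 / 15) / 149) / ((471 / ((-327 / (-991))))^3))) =15151999706780493069 / 18130406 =835723133104.71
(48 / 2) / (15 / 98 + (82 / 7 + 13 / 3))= 7056 / 4763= 1.48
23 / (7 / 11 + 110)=253 / 1217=0.21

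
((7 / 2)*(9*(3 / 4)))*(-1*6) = -567 / 4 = -141.75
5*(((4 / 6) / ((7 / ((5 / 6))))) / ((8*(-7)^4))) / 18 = 25 / 21781872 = 0.00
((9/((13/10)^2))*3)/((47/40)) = 108000/7943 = 13.60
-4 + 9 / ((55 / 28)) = 32 / 55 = 0.58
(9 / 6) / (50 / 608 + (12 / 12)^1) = 1.39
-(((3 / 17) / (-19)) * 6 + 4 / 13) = -1058 / 4199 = -0.25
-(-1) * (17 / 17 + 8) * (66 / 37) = 594 / 37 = 16.05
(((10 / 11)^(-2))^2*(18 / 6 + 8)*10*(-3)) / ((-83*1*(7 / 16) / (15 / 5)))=2898918 / 72625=39.92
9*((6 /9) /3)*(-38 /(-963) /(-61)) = -76 /58743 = -0.00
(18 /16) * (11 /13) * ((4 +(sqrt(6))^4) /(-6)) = -165 /26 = -6.35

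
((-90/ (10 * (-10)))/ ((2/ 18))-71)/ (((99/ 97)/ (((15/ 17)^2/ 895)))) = -3589/ 66946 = -0.05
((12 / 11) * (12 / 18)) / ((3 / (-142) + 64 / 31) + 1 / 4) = 70432 / 222101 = 0.32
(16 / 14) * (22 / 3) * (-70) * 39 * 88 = -2013440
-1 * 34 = -34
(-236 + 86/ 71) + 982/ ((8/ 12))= 87913/ 71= 1238.21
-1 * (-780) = 780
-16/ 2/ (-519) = 8/ 519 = 0.02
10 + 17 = 27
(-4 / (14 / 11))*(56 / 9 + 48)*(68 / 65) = -730048 / 4095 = -178.28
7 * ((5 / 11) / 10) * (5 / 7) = 5 / 22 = 0.23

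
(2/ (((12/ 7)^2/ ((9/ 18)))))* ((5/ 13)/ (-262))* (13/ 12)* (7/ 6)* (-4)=1715/ 679104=0.00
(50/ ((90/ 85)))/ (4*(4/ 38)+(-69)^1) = -8075/ 11727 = -0.69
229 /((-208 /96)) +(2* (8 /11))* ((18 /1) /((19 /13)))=-238494 /2717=-87.78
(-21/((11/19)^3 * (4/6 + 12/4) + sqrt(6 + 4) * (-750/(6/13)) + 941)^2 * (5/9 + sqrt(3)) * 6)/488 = -154131421076489143448795529 * sqrt(3)/14243934909970228889800749280256552 - 8641915864212255776321625 * sqrt(30)/7121967454985114444900374640128276 - 85628567264716190804886405/14243934909970228889800749280256552 - 4801064369006808764623125 * sqrt(10)/7121967454985114444900374640128276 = -0.00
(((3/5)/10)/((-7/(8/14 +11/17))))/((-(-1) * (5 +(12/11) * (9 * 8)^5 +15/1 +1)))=-0.00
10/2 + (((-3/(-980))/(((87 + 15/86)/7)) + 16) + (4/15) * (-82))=-50521/58310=-0.87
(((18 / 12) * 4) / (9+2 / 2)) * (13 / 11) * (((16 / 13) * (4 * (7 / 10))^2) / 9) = 3136 / 4125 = 0.76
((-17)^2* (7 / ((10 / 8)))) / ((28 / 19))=1098.20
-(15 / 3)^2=-25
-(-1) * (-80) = -80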